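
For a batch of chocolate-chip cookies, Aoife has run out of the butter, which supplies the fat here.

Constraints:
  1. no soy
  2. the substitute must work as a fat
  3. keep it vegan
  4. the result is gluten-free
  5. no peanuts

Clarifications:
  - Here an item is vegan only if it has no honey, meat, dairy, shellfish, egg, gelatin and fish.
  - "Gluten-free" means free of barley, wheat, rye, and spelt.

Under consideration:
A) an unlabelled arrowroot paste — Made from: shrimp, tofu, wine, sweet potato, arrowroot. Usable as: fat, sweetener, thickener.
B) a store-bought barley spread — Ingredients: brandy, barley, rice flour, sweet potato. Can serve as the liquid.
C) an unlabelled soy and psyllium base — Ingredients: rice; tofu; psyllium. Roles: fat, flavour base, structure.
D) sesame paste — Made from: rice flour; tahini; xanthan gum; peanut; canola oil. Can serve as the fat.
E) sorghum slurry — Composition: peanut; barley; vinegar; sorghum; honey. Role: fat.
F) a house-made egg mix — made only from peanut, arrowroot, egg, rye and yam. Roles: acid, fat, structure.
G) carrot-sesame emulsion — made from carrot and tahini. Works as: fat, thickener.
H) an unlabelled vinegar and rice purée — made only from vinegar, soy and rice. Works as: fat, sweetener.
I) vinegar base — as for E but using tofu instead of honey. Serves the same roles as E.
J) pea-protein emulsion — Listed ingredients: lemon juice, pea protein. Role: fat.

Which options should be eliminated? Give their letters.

A: has shrimp, so not vegan; has tofu, so not soy-free — reject
B: not usable as a fat; has barley, so not gluten-free — out
C: has tofu, so not soy-free — out
D: has peanut, so not peanut-free — no
E: has honey, so not vegan; has barley, so not gluten-free (and 1 more) — reject
F: has egg, so not vegan; has rye, so not gluten-free (and 1 more) — out
G: all constraints satisfied — valid
H: has soy, so not soy-free — reject
I: has barley, so not gluten-free; has tofu, so not soy-free (and 1 more) — no
J: gluten-free, no soy — keep

A, B, C, D, E, F, H, I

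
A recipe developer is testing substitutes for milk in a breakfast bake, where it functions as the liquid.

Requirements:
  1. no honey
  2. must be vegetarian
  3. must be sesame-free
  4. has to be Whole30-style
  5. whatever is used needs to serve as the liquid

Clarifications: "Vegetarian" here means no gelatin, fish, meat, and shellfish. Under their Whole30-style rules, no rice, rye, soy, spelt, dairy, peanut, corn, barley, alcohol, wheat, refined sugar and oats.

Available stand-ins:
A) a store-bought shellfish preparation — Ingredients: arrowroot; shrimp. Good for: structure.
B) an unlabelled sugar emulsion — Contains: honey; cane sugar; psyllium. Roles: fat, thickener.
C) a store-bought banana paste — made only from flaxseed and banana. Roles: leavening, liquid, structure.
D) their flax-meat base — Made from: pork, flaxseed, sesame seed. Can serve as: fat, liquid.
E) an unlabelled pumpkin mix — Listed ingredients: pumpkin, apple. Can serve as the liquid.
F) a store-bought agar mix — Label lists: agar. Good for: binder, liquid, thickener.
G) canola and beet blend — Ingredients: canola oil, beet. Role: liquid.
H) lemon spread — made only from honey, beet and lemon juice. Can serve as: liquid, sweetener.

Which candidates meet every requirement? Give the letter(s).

A: not usable as a liquid; has shrimp, so not vegetarian — out
B: not usable as a liquid; has cane sugar, so not Whole30-style (and 1 more) — out
C: nothing on the exclusion list — valid
D: has pork, so not vegetarian; has sesame seed, so not sesame-free — reject
E: only pumpkin and apple; none excluded — valid
F: only agar; none excluded — keep
G: only beet and canola oil; none excluded — OK
H: has honey, so not honey-free — out

C, E, F, G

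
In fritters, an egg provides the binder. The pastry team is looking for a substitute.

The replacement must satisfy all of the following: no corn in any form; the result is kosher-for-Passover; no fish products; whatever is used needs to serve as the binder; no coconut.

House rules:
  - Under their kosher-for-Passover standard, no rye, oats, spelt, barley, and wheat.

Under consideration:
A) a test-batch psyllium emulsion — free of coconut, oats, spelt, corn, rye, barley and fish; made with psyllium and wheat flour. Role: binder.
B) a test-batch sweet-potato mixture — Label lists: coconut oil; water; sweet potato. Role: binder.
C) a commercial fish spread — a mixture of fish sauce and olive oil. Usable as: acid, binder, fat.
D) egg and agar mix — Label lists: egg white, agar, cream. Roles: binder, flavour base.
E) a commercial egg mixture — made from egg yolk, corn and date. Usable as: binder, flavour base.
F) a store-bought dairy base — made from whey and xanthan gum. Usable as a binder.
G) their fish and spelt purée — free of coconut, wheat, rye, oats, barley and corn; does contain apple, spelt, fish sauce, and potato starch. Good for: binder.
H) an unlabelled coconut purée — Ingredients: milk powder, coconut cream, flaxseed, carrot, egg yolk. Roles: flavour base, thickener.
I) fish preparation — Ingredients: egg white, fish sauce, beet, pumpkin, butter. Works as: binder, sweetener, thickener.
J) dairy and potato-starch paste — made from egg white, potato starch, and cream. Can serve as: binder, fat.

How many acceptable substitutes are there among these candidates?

3

A: has wheat flour, so not kosher-for-Passover — reject
B: has coconut oil, so not coconut-free — no
C: has fish sauce, so not fish-free — out
D: nothing on the exclusion list — keep
E: has corn, so not corn-free — reject
F: nothing on the exclusion list — OK
G: has spelt, so not kosher-for-Passover; has fish sauce, so not fish-free — out
H: not usable as a binder; has coconut cream, so not coconut-free — out
I: has fish sauce, so not fish-free — out
J: no coconut, no fish — valid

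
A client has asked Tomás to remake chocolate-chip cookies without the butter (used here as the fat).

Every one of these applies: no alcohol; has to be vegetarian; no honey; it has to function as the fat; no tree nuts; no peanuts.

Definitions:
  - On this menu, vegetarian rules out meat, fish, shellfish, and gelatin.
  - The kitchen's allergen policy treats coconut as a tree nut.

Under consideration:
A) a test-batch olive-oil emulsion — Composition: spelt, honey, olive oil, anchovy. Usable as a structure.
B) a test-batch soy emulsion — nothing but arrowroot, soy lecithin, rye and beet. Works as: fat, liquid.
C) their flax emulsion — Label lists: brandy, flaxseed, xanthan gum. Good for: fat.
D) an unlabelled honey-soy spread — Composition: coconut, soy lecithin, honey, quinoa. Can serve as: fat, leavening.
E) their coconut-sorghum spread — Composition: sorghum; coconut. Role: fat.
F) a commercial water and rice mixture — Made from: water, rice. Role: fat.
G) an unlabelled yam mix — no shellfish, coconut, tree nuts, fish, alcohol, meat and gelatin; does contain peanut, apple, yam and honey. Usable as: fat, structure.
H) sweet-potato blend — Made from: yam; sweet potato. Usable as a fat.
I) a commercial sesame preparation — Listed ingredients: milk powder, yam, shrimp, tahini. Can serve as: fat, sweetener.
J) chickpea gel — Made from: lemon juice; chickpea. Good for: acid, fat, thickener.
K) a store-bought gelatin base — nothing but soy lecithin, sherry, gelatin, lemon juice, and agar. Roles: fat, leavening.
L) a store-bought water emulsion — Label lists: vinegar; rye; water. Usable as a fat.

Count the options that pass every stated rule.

5

A: not usable as a fat; has anchovy, so not vegetarian (and 1 more) — reject
B: rye and soy lecithin etc. — none of it excluded — valid
C: has brandy, so not alcohol-free — out
D: has honey, so not honey-free; has coconut, so not tree-nut-free — no
E: has coconut, so not tree-nut-free — out
F: only rice and water; none excluded — keep
G: has honey, so not honey-free; has peanut, so not peanut-free — reject
H: no alcohol, no peanut — valid
I: has shrimp, so not vegetarian — no
J: all constraints satisfied — valid
K: has gelatin, so not vegetarian; has sherry, so not alcohol-free — out
L: only rye, vinegar and water; none excluded — valid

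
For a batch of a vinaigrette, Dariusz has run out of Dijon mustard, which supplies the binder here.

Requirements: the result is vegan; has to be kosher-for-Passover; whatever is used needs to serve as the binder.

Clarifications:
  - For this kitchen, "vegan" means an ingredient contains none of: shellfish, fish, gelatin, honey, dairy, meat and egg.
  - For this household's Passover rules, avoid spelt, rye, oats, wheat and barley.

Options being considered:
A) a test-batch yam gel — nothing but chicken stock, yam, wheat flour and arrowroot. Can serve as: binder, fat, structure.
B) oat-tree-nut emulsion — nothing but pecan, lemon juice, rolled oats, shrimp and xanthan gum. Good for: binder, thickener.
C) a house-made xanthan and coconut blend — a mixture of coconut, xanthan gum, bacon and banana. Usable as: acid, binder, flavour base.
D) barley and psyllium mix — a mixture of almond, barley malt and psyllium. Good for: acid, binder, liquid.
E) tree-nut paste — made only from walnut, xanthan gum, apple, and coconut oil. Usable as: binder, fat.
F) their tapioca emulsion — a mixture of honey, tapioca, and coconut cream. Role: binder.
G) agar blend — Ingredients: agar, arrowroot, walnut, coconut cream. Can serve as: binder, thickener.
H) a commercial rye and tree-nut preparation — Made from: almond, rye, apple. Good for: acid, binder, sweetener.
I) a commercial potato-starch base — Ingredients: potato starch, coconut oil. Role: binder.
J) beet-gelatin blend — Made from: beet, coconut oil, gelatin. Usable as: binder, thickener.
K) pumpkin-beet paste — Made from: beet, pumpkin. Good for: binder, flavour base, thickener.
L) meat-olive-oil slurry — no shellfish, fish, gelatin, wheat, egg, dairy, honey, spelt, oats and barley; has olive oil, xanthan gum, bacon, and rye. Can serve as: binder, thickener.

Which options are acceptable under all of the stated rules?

E, G, I, K

A: has chicken stock, so not vegan; has wheat flour, so not kosher-for-Passover — out
B: has shrimp, so not vegan; has rolled oats, so not kosher-for-Passover — reject
C: has bacon, so not vegan — reject
D: has barley malt, so not kosher-for-Passover — out
E: kosher-for-Passover, vegan — OK
F: has honey, so not vegan — no
G: works as a binder, kosher-for-Passover, vegan — OK
H: has rye, so not kosher-for-Passover — out
I: only coconut oil and potato starch; none excluded — OK
J: has gelatin, so not vegan — reject
K: works as a binder, kosher-for-Passover, vegan — valid
L: has bacon, so not vegan; has rye, so not kosher-for-Passover — out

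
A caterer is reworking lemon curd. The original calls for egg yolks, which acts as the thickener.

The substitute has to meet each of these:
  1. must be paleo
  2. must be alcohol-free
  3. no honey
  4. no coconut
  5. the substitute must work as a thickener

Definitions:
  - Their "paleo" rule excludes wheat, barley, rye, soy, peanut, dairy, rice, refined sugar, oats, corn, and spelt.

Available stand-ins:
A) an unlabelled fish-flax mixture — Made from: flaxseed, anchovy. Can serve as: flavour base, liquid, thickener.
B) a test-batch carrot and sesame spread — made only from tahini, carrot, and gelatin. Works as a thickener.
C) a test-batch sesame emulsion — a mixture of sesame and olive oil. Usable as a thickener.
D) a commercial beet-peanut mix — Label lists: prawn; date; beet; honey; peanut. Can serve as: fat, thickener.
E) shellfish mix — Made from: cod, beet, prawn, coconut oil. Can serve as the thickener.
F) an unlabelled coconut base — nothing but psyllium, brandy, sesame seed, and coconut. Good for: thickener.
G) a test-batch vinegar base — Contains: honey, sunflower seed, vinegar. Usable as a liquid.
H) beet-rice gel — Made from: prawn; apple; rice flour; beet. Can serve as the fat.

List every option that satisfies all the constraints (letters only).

A, B, C

A: nothing on the exclusion list — OK
B: every rule checks out — valid
C: works as a thickener, no alcohol, no honey — keep
D: has peanut, so not paleo; has honey, so not honey-free — no
E: has coconut oil, so not coconut-free — out
F: has coconut, so not coconut-free; has brandy, so not alcohol-free — reject
G: not usable as a thickener; has honey, so not honey-free — no
H: not usable as a thickener; has rice flour, so not paleo — reject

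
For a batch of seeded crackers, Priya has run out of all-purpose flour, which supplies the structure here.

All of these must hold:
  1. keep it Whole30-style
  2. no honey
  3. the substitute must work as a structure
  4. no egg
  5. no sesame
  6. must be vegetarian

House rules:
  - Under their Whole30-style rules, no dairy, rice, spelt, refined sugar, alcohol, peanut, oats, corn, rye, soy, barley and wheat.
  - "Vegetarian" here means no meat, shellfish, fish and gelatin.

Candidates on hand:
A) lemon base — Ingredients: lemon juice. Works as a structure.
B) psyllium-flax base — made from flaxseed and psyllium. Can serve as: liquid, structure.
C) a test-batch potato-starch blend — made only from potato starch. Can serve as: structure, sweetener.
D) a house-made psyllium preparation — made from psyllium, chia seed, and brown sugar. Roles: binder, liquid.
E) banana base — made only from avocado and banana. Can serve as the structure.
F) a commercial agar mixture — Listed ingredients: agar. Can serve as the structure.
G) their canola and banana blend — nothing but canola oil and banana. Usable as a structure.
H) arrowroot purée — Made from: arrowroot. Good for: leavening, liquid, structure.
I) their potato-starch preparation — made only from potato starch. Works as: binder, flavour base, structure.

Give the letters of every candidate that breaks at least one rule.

D

A: every rule checks out — valid
B: only flaxseed and psyllium; none excluded — OK
C: no honey, no sesame — keep
D: not usable as a structure; has brown sugar, so not Whole30-style — out
E: nothing on the exclusion list — keep
F: all constraints satisfied — keep
G: only canola oil and banana; none excluded — OK
H: nothing on the exclusion list — keep
I: only potato starch; none excluded — keep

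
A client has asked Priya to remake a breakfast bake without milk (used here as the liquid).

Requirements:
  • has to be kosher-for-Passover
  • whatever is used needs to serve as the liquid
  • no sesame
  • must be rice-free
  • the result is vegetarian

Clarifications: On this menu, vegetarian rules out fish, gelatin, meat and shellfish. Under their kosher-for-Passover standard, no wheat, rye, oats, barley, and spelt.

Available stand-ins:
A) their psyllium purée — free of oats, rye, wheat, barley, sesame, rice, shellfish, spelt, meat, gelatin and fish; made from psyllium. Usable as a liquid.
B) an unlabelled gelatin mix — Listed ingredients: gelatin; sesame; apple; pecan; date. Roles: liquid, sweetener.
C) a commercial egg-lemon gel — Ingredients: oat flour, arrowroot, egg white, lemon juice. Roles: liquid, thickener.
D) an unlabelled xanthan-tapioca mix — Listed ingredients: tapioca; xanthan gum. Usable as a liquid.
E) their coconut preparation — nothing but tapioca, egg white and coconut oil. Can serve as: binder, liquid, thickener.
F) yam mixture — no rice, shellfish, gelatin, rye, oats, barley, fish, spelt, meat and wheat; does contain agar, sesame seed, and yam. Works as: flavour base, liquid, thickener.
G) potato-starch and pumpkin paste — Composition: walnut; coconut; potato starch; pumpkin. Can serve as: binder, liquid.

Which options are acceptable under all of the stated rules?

A: no sesame, no rice — keep
B: has gelatin, so not vegetarian; has sesame, so not sesame-free — reject
C: has oat flour, so not kosher-for-Passover — out
D: nothing on the exclusion list — valid
E: only coconut oil, egg white, and tapioca; none excluded — OK
F: has sesame seed, so not sesame-free — no
G: all constraints satisfied — valid

A, D, E, G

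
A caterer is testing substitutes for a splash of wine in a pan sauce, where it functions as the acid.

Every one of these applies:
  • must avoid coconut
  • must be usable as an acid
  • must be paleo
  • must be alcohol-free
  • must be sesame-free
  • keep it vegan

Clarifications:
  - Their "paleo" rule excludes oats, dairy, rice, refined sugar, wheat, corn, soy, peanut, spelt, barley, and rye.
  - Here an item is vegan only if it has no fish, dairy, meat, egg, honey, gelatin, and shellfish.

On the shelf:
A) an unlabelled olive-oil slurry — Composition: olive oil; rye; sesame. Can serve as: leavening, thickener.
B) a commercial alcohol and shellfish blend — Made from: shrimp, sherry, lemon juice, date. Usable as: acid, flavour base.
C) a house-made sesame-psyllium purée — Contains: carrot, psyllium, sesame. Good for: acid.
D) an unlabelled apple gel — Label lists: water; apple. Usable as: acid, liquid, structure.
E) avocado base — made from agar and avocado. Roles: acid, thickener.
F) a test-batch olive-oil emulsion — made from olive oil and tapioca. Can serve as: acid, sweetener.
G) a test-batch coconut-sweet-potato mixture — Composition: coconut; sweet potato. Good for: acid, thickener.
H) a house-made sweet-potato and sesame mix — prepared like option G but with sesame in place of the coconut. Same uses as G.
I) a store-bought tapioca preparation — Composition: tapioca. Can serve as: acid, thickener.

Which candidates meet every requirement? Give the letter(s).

A: not usable as an acid; has rye, so not paleo (and 1 more) — no
B: has shrimp, so not vegan; has sherry, so not alcohol-free — no
C: has sesame, so not sesame-free — out
D: no coconut, no alcohol — OK
E: paleo, vegan — keep
F: only olive oil and tapioca; none excluded — valid
G: has coconut, so not coconut-free — no
H: has sesame, so not sesame-free — reject
I: only tapioca; none excluded — keep

D, E, F, I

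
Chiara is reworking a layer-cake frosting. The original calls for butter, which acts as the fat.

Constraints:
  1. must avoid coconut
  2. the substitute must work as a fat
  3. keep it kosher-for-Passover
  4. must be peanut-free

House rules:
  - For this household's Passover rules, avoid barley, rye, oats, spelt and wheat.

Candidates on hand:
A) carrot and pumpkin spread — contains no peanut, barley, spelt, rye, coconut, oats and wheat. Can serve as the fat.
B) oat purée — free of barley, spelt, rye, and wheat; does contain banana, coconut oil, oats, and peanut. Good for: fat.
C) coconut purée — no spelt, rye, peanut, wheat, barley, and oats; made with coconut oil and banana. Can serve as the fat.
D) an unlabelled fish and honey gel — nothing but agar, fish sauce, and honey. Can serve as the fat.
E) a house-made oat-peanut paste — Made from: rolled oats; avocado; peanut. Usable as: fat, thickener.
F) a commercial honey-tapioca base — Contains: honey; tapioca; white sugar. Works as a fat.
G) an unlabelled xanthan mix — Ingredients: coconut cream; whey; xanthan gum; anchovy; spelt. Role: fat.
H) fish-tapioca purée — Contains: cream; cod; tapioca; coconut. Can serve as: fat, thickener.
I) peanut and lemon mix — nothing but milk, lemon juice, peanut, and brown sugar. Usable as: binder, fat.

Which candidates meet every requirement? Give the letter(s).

A: nothing on the exclusion list — keep
B: has oats, so not kosher-for-Passover; has coconut oil, so not coconut-free (and 1 more) — out
C: has coconut oil, so not coconut-free — reject
D: every rule checks out — OK
E: has rolled oats, so not kosher-for-Passover; has peanut, so not peanut-free — out
F: only honey, white sugar and tapioca; none excluded — OK
G: has spelt, so not kosher-for-Passover; has coconut cream, so not coconut-free — out
H: has coconut, so not coconut-free — reject
I: has peanut, so not peanut-free — out

A, D, F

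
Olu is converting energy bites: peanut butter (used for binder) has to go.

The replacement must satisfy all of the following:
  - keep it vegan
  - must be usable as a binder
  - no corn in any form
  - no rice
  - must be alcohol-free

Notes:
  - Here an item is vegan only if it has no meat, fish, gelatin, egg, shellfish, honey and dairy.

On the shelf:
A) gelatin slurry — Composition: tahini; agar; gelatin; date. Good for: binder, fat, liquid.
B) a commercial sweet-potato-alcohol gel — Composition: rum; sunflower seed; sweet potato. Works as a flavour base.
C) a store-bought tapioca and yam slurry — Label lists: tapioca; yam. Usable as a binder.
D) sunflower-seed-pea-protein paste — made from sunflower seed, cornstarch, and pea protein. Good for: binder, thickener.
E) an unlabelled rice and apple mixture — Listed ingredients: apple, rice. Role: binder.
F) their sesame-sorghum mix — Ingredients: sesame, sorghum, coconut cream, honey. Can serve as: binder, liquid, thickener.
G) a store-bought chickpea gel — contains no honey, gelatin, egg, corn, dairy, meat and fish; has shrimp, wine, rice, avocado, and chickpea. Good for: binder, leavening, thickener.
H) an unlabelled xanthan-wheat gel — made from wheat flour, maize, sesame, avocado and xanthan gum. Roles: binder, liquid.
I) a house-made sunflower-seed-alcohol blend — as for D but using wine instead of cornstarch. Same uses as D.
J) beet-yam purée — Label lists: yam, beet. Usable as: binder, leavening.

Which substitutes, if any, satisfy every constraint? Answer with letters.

A: has gelatin, so not vegan — reject
B: not usable as a binder; has rum, so not alcohol-free — out
C: works as a binder, no corn, vegan — keep
D: has cornstarch, so not corn-free — no
E: has rice, so not rice-free — no
F: has honey, so not vegan — out
G: has shrimp, so not vegan; has wine, so not alcohol-free (and 1 more) — out
H: has maize, so not corn-free — reject
I: has wine, so not alcohol-free — out
J: only yam and beet; none excluded — valid

C, J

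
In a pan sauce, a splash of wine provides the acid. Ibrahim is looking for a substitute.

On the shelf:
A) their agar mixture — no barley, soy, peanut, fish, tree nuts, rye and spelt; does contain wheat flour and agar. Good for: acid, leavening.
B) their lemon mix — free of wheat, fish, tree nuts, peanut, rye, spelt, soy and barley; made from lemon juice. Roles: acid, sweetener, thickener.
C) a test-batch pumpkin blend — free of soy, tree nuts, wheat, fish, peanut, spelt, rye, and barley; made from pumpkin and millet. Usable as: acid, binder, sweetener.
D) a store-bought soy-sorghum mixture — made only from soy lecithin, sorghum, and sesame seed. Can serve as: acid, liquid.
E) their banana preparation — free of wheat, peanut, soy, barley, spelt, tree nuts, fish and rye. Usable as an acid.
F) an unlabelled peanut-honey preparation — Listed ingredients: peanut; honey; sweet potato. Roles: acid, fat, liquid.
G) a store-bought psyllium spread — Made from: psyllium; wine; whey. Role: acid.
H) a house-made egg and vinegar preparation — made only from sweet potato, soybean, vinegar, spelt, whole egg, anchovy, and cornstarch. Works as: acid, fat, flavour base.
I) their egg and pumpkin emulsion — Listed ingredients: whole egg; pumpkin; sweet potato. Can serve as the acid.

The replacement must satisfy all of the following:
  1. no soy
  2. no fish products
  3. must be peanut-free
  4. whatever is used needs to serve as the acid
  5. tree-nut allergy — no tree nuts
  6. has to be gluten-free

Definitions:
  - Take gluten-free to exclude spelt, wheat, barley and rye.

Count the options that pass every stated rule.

A: has wheat flour, so not gluten-free — reject
B: nothing on the exclusion list — OK
C: all constraints satisfied — keep
D: has soy lecithin, so not soy-free — out
E: nothing on the exclusion list — OK
F: has peanut, so not peanut-free — no
G: all constraints satisfied — keep
H: has spelt, so not gluten-free; has soybean, so not soy-free (and 1 more) — no
I: no fish, no tree nuts — valid

5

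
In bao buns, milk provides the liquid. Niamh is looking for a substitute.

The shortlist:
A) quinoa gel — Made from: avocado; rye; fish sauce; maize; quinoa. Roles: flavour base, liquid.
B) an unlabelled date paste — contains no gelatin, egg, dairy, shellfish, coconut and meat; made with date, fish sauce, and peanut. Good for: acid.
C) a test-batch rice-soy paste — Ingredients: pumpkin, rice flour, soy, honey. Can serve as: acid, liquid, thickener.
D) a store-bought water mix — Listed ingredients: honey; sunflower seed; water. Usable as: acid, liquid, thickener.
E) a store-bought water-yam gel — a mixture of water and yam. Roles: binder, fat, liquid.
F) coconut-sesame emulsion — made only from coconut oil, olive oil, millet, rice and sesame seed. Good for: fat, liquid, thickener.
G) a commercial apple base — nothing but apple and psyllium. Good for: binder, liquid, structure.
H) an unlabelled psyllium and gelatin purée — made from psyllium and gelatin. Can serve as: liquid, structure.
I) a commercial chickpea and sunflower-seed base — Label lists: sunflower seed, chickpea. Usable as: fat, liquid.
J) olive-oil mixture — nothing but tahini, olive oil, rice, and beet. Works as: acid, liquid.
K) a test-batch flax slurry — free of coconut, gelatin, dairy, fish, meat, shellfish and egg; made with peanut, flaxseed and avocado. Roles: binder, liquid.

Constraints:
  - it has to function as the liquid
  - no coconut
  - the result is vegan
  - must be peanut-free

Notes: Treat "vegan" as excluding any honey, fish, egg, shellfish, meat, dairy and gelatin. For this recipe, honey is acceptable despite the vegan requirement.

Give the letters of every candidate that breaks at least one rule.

A: has fish sauce, so not vegan — out
B: not usable as a liquid; has fish sauce, so not vegan (and 1 more) — no
C: honey is permitted under the vegan carve-out; nothing else excluded — keep
D: honey is permitted under the vegan carve-out; nothing else excluded — valid
E: only yam and water; none excluded — valid
F: has coconut oil, so not coconut-free — out
G: works as a liquid, no peanut, no coconut — OK
H: has gelatin, so not vegan — out
I: only chickpea and sunflower seed; none excluded — valid
J: all constraints satisfied — keep
K: has peanut, so not peanut-free — no

A, B, F, H, K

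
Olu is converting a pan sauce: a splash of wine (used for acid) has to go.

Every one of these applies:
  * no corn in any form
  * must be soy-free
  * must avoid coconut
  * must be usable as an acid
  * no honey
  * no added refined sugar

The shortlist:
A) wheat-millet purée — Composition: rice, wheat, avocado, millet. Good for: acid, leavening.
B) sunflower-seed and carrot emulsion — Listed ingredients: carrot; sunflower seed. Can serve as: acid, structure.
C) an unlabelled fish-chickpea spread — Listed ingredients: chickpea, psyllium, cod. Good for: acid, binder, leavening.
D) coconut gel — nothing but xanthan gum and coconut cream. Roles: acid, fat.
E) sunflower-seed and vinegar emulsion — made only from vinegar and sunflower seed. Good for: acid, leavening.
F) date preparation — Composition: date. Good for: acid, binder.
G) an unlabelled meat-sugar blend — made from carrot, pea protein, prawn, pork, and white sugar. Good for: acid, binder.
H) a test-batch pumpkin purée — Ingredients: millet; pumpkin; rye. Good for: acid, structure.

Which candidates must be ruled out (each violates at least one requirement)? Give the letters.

D, G

A: works as an acid, no soy, no honey — keep
B: only sunflower seed and carrot; none excluded — keep
C: only cod, psyllium and chickpea; none excluded — keep
D: has coconut cream, so not coconut-free — reject
E: all constraints satisfied — valid
F: works as an acid, no refined sugar, no soy — valid
G: has white sugar, so not no-added-sugar — no
H: works as an acid, no refined sugar, no honey — OK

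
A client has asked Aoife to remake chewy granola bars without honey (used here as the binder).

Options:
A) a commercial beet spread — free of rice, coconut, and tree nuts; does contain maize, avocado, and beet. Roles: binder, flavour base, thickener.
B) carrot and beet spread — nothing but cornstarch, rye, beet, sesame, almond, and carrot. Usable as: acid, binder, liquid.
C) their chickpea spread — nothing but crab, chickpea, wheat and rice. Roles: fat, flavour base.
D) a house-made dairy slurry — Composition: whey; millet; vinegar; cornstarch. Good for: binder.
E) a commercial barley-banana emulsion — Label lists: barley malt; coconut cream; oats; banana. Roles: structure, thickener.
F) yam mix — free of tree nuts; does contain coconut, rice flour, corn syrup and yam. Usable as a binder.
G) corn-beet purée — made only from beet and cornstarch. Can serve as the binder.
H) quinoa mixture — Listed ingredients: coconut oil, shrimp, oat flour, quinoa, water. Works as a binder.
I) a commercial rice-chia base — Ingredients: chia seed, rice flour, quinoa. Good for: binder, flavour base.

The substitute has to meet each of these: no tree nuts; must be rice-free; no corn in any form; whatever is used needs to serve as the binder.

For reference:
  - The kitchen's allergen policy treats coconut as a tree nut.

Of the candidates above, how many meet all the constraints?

0

A: has maize, so not corn-free — out
B: has cornstarch, so not corn-free; has almond, so not tree-nut-free — reject
C: not usable as a binder; has rice, so not rice-free — no
D: has cornstarch, so not corn-free — no
E: not usable as a binder; has coconut cream, so not tree-nut-free — no
F: has corn syrup, so not corn-free; has coconut, so not tree-nut-free (and 1 more) — out
G: has cornstarch, so not corn-free — out
H: has coconut oil, so not tree-nut-free — no
I: has rice flour, so not rice-free — no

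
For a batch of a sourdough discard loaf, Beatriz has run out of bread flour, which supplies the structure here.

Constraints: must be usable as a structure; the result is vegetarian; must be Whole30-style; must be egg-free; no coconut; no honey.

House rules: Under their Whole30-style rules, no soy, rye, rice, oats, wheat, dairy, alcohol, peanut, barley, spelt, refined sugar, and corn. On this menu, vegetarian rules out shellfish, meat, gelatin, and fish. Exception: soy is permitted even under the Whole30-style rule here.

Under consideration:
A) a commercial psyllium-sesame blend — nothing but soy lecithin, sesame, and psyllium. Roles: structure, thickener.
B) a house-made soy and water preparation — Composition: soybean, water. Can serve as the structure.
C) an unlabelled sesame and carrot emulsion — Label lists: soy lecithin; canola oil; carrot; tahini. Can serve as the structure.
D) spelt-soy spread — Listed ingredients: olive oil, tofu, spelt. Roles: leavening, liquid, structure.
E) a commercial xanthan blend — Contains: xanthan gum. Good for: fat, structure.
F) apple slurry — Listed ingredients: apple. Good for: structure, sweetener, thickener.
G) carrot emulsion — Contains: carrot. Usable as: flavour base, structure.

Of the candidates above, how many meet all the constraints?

A: soy is permitted under the Whole30-style carve-out; nothing else excluded — keep
B: soy is permitted under the Whole30-style carve-out; nothing else excluded — valid
C: soy is permitted under the Whole30-style carve-out; nothing else excluded — OK
D: has spelt, so not Whole30-style — reject
E: only xanthan gum; none excluded — valid
F: only apple; none excluded — valid
G: no coconut, no honey — valid

6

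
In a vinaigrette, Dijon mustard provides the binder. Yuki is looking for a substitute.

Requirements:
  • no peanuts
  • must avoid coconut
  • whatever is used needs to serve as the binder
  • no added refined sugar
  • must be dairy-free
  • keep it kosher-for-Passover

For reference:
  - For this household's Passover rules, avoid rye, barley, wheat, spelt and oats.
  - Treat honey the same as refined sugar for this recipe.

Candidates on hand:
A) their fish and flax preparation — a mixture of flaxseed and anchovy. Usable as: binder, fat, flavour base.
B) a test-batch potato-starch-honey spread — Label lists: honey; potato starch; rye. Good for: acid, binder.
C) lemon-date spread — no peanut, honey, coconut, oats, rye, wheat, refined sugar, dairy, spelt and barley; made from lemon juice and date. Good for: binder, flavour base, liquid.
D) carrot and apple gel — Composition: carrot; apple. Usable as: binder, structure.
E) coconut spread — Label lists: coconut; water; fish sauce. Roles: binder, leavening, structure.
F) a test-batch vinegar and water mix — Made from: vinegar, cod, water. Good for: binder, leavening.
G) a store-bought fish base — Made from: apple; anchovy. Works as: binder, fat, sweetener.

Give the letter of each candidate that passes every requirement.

A, C, D, F, G

A: works as a binder, no-added-sugar, no coconut — OK
B: has rye, so not kosher-for-Passover; has honey, so not no-added-sugar — no
C: works as a binder, no-added-sugar, no coconut — OK
D: only carrot and apple; none excluded — keep
E: has coconut, so not coconut-free — no
F: no coconut, no dairy — valid
G: works as a binder, no-added-sugar, no dairy — OK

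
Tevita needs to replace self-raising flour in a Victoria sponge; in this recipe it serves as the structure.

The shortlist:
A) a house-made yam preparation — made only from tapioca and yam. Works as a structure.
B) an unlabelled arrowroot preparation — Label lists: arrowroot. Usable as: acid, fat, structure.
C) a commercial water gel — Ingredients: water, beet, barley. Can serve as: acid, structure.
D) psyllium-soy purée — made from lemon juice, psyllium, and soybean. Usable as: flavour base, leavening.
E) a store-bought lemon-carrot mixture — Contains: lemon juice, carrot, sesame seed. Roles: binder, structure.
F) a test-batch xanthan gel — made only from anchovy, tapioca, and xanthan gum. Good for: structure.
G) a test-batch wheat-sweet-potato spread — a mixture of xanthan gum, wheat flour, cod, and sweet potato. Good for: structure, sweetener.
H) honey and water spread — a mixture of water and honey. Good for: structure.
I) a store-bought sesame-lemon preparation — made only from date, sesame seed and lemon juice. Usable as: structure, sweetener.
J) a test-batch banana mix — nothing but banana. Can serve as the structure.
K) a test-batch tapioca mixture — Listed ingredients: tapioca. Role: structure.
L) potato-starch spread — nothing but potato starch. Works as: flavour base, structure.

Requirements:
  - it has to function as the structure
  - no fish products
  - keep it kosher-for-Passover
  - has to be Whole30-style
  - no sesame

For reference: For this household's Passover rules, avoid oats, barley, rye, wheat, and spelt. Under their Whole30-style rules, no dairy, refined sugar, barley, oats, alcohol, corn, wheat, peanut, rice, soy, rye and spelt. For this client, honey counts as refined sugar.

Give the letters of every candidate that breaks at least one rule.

C, D, E, F, G, H, I

A: kosher-for-Passover, no fish — valid
B: nothing on the exclusion list — keep
C: has barley, so not kosher-for-Passover; has barley, so not Whole30-style — reject
D: not usable as a structure; has soybean, so not Whole30-style — out
E: has sesame seed, so not sesame-free — out
F: has anchovy, so not fish-free — reject
G: has wheat flour, so not kosher-for-Passover; has wheat flour, so not Whole30-style (and 1 more) — out
H: has honey, so not Whole30-style — reject
I: has sesame seed, so not sesame-free — out
J: only banana; none excluded — keep
K: works as a structure, no sesame, kosher-for-Passover — OK
L: nothing on the exclusion list — keep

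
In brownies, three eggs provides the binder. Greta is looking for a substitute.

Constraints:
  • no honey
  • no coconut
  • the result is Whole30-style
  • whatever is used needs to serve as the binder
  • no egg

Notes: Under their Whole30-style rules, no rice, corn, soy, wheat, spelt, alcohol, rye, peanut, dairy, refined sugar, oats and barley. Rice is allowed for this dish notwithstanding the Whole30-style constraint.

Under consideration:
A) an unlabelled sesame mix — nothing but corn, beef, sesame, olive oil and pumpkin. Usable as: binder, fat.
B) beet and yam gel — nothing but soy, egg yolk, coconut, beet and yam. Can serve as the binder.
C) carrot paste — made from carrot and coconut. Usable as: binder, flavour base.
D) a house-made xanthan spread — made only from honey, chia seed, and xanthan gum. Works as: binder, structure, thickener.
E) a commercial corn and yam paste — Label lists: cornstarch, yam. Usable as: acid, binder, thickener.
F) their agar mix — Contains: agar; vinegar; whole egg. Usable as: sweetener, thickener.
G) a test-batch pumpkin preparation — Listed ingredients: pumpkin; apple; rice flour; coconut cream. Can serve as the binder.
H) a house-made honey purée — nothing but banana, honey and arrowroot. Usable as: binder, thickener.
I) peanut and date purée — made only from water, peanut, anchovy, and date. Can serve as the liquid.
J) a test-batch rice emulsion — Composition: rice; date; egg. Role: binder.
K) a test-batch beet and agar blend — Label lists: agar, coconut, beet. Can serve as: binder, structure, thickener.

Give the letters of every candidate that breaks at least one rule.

A: has corn, so not Whole30-style — no
B: has soy, so not Whole30-style; has egg yolk, so not egg-free (and 1 more) — out
C: has coconut, so not coconut-free — out
D: has honey, so not honey-free — reject
E: has cornstarch, so not Whole30-style — no
F: not usable as a binder; has whole egg, so not egg-free — no
G: has coconut cream, so not coconut-free — no
H: has honey, so not honey-free — reject
I: not usable as a binder; has peanut, so not Whole30-style — reject
J: has egg, so not egg-free — no
K: has coconut, so not coconut-free — out

A, B, C, D, E, F, G, H, I, J, K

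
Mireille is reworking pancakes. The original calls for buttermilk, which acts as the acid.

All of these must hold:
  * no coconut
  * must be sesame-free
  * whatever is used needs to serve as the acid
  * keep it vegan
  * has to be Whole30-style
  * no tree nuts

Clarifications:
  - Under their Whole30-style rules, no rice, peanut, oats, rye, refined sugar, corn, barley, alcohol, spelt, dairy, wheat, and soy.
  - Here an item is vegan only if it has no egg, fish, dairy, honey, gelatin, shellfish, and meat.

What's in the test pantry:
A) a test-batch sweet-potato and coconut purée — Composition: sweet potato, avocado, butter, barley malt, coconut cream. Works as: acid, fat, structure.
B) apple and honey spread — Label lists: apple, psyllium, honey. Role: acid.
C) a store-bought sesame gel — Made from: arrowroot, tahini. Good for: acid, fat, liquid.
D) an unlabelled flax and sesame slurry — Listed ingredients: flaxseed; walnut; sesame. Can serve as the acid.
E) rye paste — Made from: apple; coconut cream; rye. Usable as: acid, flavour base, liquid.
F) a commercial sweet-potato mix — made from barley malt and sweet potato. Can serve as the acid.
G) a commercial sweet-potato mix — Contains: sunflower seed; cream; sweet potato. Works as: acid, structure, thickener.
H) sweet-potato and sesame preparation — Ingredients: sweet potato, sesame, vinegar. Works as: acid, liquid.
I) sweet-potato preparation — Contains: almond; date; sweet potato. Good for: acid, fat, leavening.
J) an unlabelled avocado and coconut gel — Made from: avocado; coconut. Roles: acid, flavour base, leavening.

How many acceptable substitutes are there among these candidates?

A: has barley malt, so not Whole30-style; has butter, so not vegan (and 1 more) — out
B: has honey, so not vegan — no
C: has tahini, so not sesame-free — reject
D: has sesame, so not sesame-free; has walnut, so not tree-nut-free — reject
E: has rye, so not Whole30-style; has coconut cream, so not coconut-free — reject
F: has barley malt, so not Whole30-style — reject
G: has cream, so not Whole30-style; has cream, so not vegan — out
H: has sesame, so not sesame-free — no
I: has almond, so not tree-nut-free — out
J: has coconut, so not coconut-free — reject

0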